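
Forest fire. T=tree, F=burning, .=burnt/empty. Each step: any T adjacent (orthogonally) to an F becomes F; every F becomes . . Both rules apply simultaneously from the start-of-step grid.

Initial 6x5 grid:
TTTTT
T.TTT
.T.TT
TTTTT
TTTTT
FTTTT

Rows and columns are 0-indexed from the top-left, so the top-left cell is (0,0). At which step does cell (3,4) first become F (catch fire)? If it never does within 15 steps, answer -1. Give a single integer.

Step 1: cell (3,4)='T' (+2 fires, +1 burnt)
Step 2: cell (3,4)='T' (+3 fires, +2 burnt)
Step 3: cell (3,4)='T' (+3 fires, +3 burnt)
Step 4: cell (3,4)='T' (+4 fires, +3 burnt)
Step 5: cell (3,4)='T' (+2 fires, +4 burnt)
Step 6: cell (3,4)='F' (+2 fires, +2 burnt)
  -> target ignites at step 6
Step 7: cell (3,4)='.' (+2 fires, +2 burnt)
Step 8: cell (3,4)='.' (+3 fires, +2 burnt)
Step 9: cell (3,4)='.' (+2 fires, +3 burnt)
Step 10: cell (3,4)='.' (+1 fires, +2 burnt)
Step 11: cell (3,4)='.' (+1 fires, +1 burnt)
Step 12: cell (3,4)='.' (+1 fires, +1 burnt)
Step 13: cell (3,4)='.' (+0 fires, +1 burnt)
  fire out at step 13

6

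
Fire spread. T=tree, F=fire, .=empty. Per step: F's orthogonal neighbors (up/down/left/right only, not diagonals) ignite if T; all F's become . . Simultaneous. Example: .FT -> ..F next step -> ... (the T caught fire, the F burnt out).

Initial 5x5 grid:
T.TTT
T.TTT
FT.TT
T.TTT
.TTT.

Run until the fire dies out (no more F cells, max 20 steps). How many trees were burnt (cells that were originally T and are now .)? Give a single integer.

Answer: 4

Derivation:
Step 1: +3 fires, +1 burnt (F count now 3)
Step 2: +1 fires, +3 burnt (F count now 1)
Step 3: +0 fires, +1 burnt (F count now 0)
Fire out after step 3
Initially T: 18, now '.': 11
Total burnt (originally-T cells now '.'): 4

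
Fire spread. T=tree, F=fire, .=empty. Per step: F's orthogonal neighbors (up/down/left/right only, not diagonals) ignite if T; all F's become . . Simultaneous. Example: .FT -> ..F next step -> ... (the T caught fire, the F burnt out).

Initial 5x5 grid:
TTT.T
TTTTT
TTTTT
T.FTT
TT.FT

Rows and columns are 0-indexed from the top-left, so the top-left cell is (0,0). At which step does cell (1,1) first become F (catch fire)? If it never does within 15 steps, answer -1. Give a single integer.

Step 1: cell (1,1)='T' (+3 fires, +2 burnt)
Step 2: cell (1,1)='T' (+4 fires, +3 burnt)
Step 3: cell (1,1)='F' (+5 fires, +4 burnt)
  -> target ignites at step 3
Step 4: cell (1,1)='.' (+4 fires, +5 burnt)
Step 5: cell (1,1)='.' (+3 fires, +4 burnt)
Step 6: cell (1,1)='.' (+1 fires, +3 burnt)
Step 7: cell (1,1)='.' (+0 fires, +1 burnt)
  fire out at step 7

3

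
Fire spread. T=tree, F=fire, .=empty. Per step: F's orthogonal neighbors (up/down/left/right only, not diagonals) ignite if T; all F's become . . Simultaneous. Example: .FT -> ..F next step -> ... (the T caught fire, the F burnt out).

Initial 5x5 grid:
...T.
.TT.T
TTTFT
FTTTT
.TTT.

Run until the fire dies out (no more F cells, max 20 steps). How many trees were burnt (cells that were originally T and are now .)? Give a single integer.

Answer: 14

Derivation:
Step 1: +5 fires, +2 burnt (F count now 5)
Step 2: +7 fires, +5 burnt (F count now 7)
Step 3: +2 fires, +7 burnt (F count now 2)
Step 4: +0 fires, +2 burnt (F count now 0)
Fire out after step 4
Initially T: 15, now '.': 24
Total burnt (originally-T cells now '.'): 14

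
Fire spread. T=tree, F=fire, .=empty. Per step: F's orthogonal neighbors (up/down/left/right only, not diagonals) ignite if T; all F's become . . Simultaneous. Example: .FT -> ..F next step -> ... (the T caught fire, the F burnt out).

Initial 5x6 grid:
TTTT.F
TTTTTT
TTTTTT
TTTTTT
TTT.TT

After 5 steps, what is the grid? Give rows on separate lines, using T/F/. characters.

Step 1: 1 trees catch fire, 1 burn out
  TTTT..
  TTTTTF
  TTTTTT
  TTTTTT
  TTT.TT
Step 2: 2 trees catch fire, 1 burn out
  TTTT..
  TTTTF.
  TTTTTF
  TTTTTT
  TTT.TT
Step 3: 3 trees catch fire, 2 burn out
  TTTT..
  TTTF..
  TTTTF.
  TTTTTF
  TTT.TT
Step 4: 5 trees catch fire, 3 burn out
  TTTF..
  TTF...
  TTTF..
  TTTTF.
  TTT.TF
Step 5: 5 trees catch fire, 5 burn out
  TTF...
  TF....
  TTF...
  TTTF..
  TTT.F.

TTF...
TF....
TTF...
TTTF..
TTT.F.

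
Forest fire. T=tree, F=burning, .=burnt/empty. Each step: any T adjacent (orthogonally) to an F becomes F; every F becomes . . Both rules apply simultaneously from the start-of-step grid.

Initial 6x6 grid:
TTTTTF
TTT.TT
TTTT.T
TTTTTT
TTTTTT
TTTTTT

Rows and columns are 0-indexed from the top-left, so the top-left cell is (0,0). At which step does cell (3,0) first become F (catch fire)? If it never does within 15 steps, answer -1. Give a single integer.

Step 1: cell (3,0)='T' (+2 fires, +1 burnt)
Step 2: cell (3,0)='T' (+3 fires, +2 burnt)
Step 3: cell (3,0)='T' (+2 fires, +3 burnt)
Step 4: cell (3,0)='T' (+4 fires, +2 burnt)
Step 5: cell (3,0)='T' (+6 fires, +4 burnt)
Step 6: cell (3,0)='T' (+6 fires, +6 burnt)
Step 7: cell (3,0)='T' (+4 fires, +6 burnt)
Step 8: cell (3,0)='F' (+3 fires, +4 burnt)
  -> target ignites at step 8
Step 9: cell (3,0)='.' (+2 fires, +3 burnt)
Step 10: cell (3,0)='.' (+1 fires, +2 burnt)
Step 11: cell (3,0)='.' (+0 fires, +1 burnt)
  fire out at step 11

8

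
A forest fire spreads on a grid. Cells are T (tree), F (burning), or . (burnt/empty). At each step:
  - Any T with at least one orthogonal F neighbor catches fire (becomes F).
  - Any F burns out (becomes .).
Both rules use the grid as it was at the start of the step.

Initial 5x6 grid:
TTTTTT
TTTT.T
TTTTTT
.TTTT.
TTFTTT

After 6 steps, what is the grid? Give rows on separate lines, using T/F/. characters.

Step 1: 3 trees catch fire, 1 burn out
  TTTTTT
  TTTT.T
  TTTTTT
  .TFTT.
  TF.FTT
Step 2: 5 trees catch fire, 3 burn out
  TTTTTT
  TTTT.T
  TTFTTT
  .F.FT.
  F...FT
Step 3: 5 trees catch fire, 5 burn out
  TTTTTT
  TTFT.T
  TF.FTT
  ....F.
  .....F
Step 4: 5 trees catch fire, 5 burn out
  TTFTTT
  TF.F.T
  F...FT
  ......
  ......
Step 5: 4 trees catch fire, 5 burn out
  TF.FTT
  F....T
  .....F
  ......
  ......
Step 6: 3 trees catch fire, 4 burn out
  F...FT
  .....F
  ......
  ......
  ......

F...FT
.....F
......
......
......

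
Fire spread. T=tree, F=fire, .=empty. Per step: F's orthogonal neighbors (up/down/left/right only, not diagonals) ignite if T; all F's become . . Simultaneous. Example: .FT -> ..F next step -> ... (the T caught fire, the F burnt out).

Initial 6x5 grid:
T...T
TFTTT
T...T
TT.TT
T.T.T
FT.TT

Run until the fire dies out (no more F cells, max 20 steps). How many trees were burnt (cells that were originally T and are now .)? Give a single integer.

Answer: 17

Derivation:
Step 1: +4 fires, +2 burnt (F count now 4)
Step 2: +4 fires, +4 burnt (F count now 4)
Step 3: +2 fires, +4 burnt (F count now 2)
Step 4: +2 fires, +2 burnt (F count now 2)
Step 5: +1 fires, +2 burnt (F count now 1)
Step 6: +2 fires, +1 burnt (F count now 2)
Step 7: +1 fires, +2 burnt (F count now 1)
Step 8: +1 fires, +1 burnt (F count now 1)
Step 9: +0 fires, +1 burnt (F count now 0)
Fire out after step 9
Initially T: 18, now '.': 29
Total burnt (originally-T cells now '.'): 17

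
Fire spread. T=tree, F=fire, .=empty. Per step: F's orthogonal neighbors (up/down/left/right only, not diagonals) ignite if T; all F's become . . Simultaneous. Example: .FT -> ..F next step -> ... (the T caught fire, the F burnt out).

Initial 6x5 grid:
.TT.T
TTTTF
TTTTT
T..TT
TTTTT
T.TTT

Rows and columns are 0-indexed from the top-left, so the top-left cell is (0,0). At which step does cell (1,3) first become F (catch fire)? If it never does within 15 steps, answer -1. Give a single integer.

Step 1: cell (1,3)='F' (+3 fires, +1 burnt)
  -> target ignites at step 1
Step 2: cell (1,3)='.' (+3 fires, +3 burnt)
Step 3: cell (1,3)='.' (+5 fires, +3 burnt)
Step 4: cell (1,3)='.' (+5 fires, +5 burnt)
Step 5: cell (1,3)='.' (+3 fires, +5 burnt)
Step 6: cell (1,3)='.' (+3 fires, +3 burnt)
Step 7: cell (1,3)='.' (+1 fires, +3 burnt)
Step 8: cell (1,3)='.' (+1 fires, +1 burnt)
Step 9: cell (1,3)='.' (+0 fires, +1 burnt)
  fire out at step 9

1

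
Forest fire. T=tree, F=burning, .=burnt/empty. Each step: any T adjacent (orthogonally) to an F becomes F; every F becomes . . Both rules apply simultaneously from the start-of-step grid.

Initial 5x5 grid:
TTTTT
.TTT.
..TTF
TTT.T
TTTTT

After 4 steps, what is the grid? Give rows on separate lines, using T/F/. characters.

Step 1: 2 trees catch fire, 1 burn out
  TTTTT
  .TTT.
  ..TF.
  TTT.F
  TTTTT
Step 2: 3 trees catch fire, 2 burn out
  TTTTT
  .TTF.
  ..F..
  TTT..
  TTTTF
Step 3: 4 trees catch fire, 3 burn out
  TTTFT
  .TF..
  .....
  TTF..
  TTTF.
Step 4: 5 trees catch fire, 4 burn out
  TTF.F
  .F...
  .....
  TF...
  TTF..

TTF.F
.F...
.....
TF...
TTF..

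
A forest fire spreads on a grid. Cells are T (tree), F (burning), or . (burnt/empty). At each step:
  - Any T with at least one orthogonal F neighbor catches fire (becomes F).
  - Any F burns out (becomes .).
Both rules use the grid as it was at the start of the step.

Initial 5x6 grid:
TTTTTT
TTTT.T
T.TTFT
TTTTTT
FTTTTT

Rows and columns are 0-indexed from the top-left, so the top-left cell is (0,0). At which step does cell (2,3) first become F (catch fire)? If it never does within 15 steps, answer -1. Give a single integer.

Step 1: cell (2,3)='F' (+5 fires, +2 burnt)
  -> target ignites at step 1
Step 2: cell (2,3)='.' (+9 fires, +5 burnt)
Step 3: cell (2,3)='.' (+7 fires, +9 burnt)
Step 4: cell (2,3)='.' (+4 fires, +7 burnt)
Step 5: cell (2,3)='.' (+1 fires, +4 burnt)
Step 6: cell (2,3)='.' (+0 fires, +1 burnt)
  fire out at step 6

1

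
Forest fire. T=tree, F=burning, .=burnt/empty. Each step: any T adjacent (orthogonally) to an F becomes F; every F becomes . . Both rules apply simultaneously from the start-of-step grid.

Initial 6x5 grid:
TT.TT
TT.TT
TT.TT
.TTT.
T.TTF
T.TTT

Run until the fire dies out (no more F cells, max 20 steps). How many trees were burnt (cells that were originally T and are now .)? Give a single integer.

Answer: 20

Derivation:
Step 1: +2 fires, +1 burnt (F count now 2)
Step 2: +3 fires, +2 burnt (F count now 3)
Step 3: +3 fires, +3 burnt (F count now 3)
Step 4: +3 fires, +3 burnt (F count now 3)
Step 5: +3 fires, +3 burnt (F count now 3)
Step 6: +3 fires, +3 burnt (F count now 3)
Step 7: +2 fires, +3 burnt (F count now 2)
Step 8: +1 fires, +2 burnt (F count now 1)
Step 9: +0 fires, +1 burnt (F count now 0)
Fire out after step 9
Initially T: 22, now '.': 28
Total burnt (originally-T cells now '.'): 20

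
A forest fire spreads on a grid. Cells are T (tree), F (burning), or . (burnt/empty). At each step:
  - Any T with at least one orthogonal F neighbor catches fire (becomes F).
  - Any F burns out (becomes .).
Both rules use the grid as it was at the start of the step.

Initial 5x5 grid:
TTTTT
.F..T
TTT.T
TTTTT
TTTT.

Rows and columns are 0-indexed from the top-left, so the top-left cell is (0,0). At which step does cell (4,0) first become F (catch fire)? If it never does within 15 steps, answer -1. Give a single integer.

Step 1: cell (4,0)='T' (+2 fires, +1 burnt)
Step 2: cell (4,0)='T' (+5 fires, +2 burnt)
Step 3: cell (4,0)='T' (+4 fires, +5 burnt)
Step 4: cell (4,0)='F' (+4 fires, +4 burnt)
  -> target ignites at step 4
Step 5: cell (4,0)='.' (+3 fires, +4 burnt)
Step 6: cell (4,0)='.' (+1 fires, +3 burnt)
Step 7: cell (4,0)='.' (+0 fires, +1 burnt)
  fire out at step 7

4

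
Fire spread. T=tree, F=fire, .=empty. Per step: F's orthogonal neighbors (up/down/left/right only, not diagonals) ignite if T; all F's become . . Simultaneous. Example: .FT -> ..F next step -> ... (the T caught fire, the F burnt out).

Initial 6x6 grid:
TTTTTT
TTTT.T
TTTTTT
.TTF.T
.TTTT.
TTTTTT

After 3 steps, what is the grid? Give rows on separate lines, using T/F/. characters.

Step 1: 3 trees catch fire, 1 burn out
  TTTTTT
  TTTT.T
  TTTFTT
  .TF..T
  .TTFT.
  TTTTTT
Step 2: 7 trees catch fire, 3 burn out
  TTTTTT
  TTTF.T
  TTF.FT
  .F...T
  .TF.F.
  TTTFTT
Step 3: 7 trees catch fire, 7 burn out
  TTTFTT
  TTF..T
  TF...F
  .....T
  .F....
  TTF.FT

TTTFTT
TTF..T
TF...F
.....T
.F....
TTF.FT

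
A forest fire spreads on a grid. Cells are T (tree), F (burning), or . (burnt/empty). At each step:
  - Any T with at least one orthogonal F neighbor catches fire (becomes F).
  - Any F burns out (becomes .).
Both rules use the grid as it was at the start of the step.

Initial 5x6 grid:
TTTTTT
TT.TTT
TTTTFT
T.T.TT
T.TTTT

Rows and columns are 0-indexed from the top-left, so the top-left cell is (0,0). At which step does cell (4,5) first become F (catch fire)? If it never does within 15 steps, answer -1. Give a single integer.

Step 1: cell (4,5)='T' (+4 fires, +1 burnt)
Step 2: cell (4,5)='T' (+6 fires, +4 burnt)
Step 3: cell (4,5)='F' (+6 fires, +6 burnt)
  -> target ignites at step 3
Step 4: cell (4,5)='.' (+4 fires, +6 burnt)
Step 5: cell (4,5)='.' (+3 fires, +4 burnt)
Step 6: cell (4,5)='.' (+2 fires, +3 burnt)
Step 7: cell (4,5)='.' (+0 fires, +2 burnt)
  fire out at step 7

3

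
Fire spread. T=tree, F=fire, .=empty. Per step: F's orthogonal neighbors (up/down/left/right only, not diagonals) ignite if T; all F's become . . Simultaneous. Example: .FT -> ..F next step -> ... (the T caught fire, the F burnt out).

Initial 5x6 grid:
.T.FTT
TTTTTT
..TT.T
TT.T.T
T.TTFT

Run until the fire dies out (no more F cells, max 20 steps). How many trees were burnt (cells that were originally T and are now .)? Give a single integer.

Step 1: +4 fires, +2 burnt (F count now 4)
Step 2: +7 fires, +4 burnt (F count now 7)
Step 3: +4 fires, +7 burnt (F count now 4)
Step 4: +2 fires, +4 burnt (F count now 2)
Step 5: +0 fires, +2 burnt (F count now 0)
Fire out after step 5
Initially T: 20, now '.': 27
Total burnt (originally-T cells now '.'): 17

Answer: 17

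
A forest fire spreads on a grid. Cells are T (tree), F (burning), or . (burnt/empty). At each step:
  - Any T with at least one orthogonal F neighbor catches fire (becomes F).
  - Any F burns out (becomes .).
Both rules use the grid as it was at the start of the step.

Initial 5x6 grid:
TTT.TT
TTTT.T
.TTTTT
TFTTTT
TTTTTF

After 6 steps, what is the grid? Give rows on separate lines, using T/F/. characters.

Step 1: 6 trees catch fire, 2 burn out
  TTT.TT
  TTTT.T
  .FTTTT
  F.FTTF
  TFTTF.
Step 2: 8 trees catch fire, 6 burn out
  TTT.TT
  TFTT.T
  ..FTTF
  ...FF.
  F.FF..
Step 3: 6 trees catch fire, 8 burn out
  TFT.TT
  F.FT.F
  ...FF.
  ......
  ......
Step 4: 4 trees catch fire, 6 burn out
  F.F.TF
  ...F..
  ......
  ......
  ......
Step 5: 1 trees catch fire, 4 burn out
  ....F.
  ......
  ......
  ......
  ......
Step 6: 0 trees catch fire, 1 burn out
  ......
  ......
  ......
  ......
  ......

......
......
......
......
......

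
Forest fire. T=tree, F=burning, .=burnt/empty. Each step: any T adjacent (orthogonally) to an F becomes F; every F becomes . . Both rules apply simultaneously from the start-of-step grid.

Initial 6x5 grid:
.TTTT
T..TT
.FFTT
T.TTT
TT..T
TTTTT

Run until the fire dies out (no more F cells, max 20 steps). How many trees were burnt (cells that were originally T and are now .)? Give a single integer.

Step 1: +2 fires, +2 burnt (F count now 2)
Step 2: +3 fires, +2 burnt (F count now 3)
Step 3: +3 fires, +3 burnt (F count now 3)
Step 4: +3 fires, +3 burnt (F count now 3)
Step 5: +2 fires, +3 burnt (F count now 2)
Step 6: +1 fires, +2 burnt (F count now 1)
Step 7: +1 fires, +1 burnt (F count now 1)
Step 8: +1 fires, +1 burnt (F count now 1)
Step 9: +2 fires, +1 burnt (F count now 2)
Step 10: +1 fires, +2 burnt (F count now 1)
Step 11: +1 fires, +1 burnt (F count now 1)
Step 12: +0 fires, +1 burnt (F count now 0)
Fire out after step 12
Initially T: 21, now '.': 29
Total burnt (originally-T cells now '.'): 20

Answer: 20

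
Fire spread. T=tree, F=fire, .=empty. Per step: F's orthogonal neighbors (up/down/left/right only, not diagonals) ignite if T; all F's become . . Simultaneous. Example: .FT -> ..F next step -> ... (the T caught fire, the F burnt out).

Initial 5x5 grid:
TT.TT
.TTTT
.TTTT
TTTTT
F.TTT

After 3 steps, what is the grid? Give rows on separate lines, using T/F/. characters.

Step 1: 1 trees catch fire, 1 burn out
  TT.TT
  .TTTT
  .TTTT
  FTTTT
  ..TTT
Step 2: 1 trees catch fire, 1 burn out
  TT.TT
  .TTTT
  .TTTT
  .FTTT
  ..TTT
Step 3: 2 trees catch fire, 1 burn out
  TT.TT
  .TTTT
  .FTTT
  ..FTT
  ..TTT

TT.TT
.TTTT
.FTTT
..FTT
..TTT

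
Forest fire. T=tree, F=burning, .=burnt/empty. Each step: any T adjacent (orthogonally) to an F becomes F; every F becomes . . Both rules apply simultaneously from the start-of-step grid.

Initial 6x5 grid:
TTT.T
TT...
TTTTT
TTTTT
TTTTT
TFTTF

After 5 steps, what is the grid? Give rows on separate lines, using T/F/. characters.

Step 1: 5 trees catch fire, 2 burn out
  TTT.T
  TT...
  TTTTT
  TTTTT
  TFTTF
  F.FF.
Step 2: 5 trees catch fire, 5 burn out
  TTT.T
  TT...
  TTTTT
  TFTTF
  F.FF.
  .....
Step 3: 5 trees catch fire, 5 burn out
  TTT.T
  TT...
  TFTTF
  F.FF.
  .....
  .....
Step 4: 4 trees catch fire, 5 burn out
  TTT.T
  TF...
  F.FF.
  .....
  .....
  .....
Step 5: 2 trees catch fire, 4 burn out
  TFT.T
  F....
  .....
  .....
  .....
  .....

TFT.T
F....
.....
.....
.....
.....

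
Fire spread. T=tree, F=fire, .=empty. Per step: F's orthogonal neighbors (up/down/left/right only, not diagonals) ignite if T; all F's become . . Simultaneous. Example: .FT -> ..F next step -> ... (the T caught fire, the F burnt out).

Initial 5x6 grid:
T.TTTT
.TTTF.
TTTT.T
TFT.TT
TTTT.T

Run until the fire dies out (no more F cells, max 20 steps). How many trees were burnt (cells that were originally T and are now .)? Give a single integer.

Answer: 17

Derivation:
Step 1: +6 fires, +2 burnt (F count now 6)
Step 2: +9 fires, +6 burnt (F count now 9)
Step 3: +2 fires, +9 burnt (F count now 2)
Step 4: +0 fires, +2 burnt (F count now 0)
Fire out after step 4
Initially T: 22, now '.': 25
Total burnt (originally-T cells now '.'): 17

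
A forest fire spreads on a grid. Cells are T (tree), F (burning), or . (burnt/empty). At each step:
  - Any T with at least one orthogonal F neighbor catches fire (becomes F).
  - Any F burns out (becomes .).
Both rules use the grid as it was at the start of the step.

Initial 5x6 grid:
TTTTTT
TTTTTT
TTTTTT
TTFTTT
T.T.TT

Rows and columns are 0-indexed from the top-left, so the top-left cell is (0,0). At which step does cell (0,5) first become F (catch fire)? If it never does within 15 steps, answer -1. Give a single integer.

Step 1: cell (0,5)='T' (+4 fires, +1 burnt)
Step 2: cell (0,5)='T' (+5 fires, +4 burnt)
Step 3: cell (0,5)='T' (+8 fires, +5 burnt)
Step 4: cell (0,5)='T' (+6 fires, +8 burnt)
Step 5: cell (0,5)='T' (+3 fires, +6 burnt)
Step 6: cell (0,5)='F' (+1 fires, +3 burnt)
  -> target ignites at step 6
Step 7: cell (0,5)='.' (+0 fires, +1 burnt)
  fire out at step 7

6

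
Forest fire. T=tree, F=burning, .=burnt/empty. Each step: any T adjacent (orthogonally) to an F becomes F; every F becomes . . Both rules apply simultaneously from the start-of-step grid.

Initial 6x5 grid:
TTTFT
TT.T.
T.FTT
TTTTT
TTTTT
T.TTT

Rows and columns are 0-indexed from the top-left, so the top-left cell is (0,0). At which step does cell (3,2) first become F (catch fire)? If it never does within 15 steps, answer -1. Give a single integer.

Step 1: cell (3,2)='F' (+5 fires, +2 burnt)
  -> target ignites at step 1
Step 2: cell (3,2)='.' (+5 fires, +5 burnt)
Step 3: cell (3,2)='.' (+7 fires, +5 burnt)
Step 4: cell (3,2)='.' (+5 fires, +7 burnt)
Step 5: cell (3,2)='.' (+2 fires, +5 burnt)
Step 6: cell (3,2)='.' (+0 fires, +2 burnt)
  fire out at step 6

1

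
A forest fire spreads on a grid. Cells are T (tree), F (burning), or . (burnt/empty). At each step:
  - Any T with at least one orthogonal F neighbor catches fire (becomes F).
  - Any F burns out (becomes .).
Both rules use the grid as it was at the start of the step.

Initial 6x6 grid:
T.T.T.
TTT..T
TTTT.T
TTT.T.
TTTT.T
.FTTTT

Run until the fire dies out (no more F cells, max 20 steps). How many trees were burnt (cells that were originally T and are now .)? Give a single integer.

Step 1: +2 fires, +1 burnt (F count now 2)
Step 2: +4 fires, +2 burnt (F count now 4)
Step 3: +5 fires, +4 burnt (F count now 5)
Step 4: +4 fires, +5 burnt (F count now 4)
Step 5: +4 fires, +4 burnt (F count now 4)
Step 6: +2 fires, +4 burnt (F count now 2)
Step 7: +0 fires, +2 burnt (F count now 0)
Fire out after step 7
Initially T: 25, now '.': 32
Total burnt (originally-T cells now '.'): 21

Answer: 21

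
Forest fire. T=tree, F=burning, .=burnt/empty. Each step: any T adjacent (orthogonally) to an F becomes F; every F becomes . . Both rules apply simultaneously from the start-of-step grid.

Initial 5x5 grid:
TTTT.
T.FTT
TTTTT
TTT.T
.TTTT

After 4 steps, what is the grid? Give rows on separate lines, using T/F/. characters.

Step 1: 3 trees catch fire, 1 burn out
  TTFT.
  T..FT
  TTFTT
  TTT.T
  .TTTT
Step 2: 6 trees catch fire, 3 burn out
  TF.F.
  T...F
  TF.FT
  TTF.T
  .TTTT
Step 3: 5 trees catch fire, 6 burn out
  F....
  T....
  F...F
  TF..T
  .TFTT
Step 4: 5 trees catch fire, 5 burn out
  .....
  F....
  .....
  F...F
  .F.FT

.....
F....
.....
F...F
.F.FT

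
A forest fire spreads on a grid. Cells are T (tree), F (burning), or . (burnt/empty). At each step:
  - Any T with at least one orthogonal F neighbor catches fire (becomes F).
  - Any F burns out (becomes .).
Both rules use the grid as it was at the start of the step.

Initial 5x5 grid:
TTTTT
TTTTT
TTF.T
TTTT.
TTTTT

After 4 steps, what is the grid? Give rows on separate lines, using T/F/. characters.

Step 1: 3 trees catch fire, 1 burn out
  TTTTT
  TTFTT
  TF..T
  TTFT.
  TTTTT
Step 2: 7 trees catch fire, 3 burn out
  TTFTT
  TF.FT
  F...T
  TF.F.
  TTFTT
Step 3: 7 trees catch fire, 7 burn out
  TF.FT
  F...F
  ....T
  F....
  TF.FT
Step 4: 5 trees catch fire, 7 burn out
  F...F
  .....
  ....F
  .....
  F...F

F...F
.....
....F
.....
F...F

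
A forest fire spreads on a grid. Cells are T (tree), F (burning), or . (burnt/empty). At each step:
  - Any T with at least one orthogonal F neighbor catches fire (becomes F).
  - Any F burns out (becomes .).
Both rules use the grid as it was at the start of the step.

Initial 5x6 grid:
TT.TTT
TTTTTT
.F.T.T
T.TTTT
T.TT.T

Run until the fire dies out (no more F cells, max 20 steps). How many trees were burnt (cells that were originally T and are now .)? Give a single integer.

Step 1: +1 fires, +1 burnt (F count now 1)
Step 2: +3 fires, +1 burnt (F count now 3)
Step 3: +2 fires, +3 burnt (F count now 2)
Step 4: +3 fires, +2 burnt (F count now 3)
Step 5: +3 fires, +3 burnt (F count now 3)
Step 6: +5 fires, +3 burnt (F count now 5)
Step 7: +2 fires, +5 burnt (F count now 2)
Step 8: +1 fires, +2 burnt (F count now 1)
Step 9: +0 fires, +1 burnt (F count now 0)
Fire out after step 9
Initially T: 22, now '.': 28
Total burnt (originally-T cells now '.'): 20

Answer: 20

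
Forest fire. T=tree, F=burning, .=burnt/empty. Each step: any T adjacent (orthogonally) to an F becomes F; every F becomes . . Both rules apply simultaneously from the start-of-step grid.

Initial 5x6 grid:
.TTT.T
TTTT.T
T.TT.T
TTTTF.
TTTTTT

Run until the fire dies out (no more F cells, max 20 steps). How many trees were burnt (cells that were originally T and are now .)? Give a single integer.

Answer: 20

Derivation:
Step 1: +2 fires, +1 burnt (F count now 2)
Step 2: +4 fires, +2 burnt (F count now 4)
Step 3: +4 fires, +4 burnt (F count now 4)
Step 4: +4 fires, +4 burnt (F count now 4)
Step 5: +4 fires, +4 burnt (F count now 4)
Step 6: +2 fires, +4 burnt (F count now 2)
Step 7: +0 fires, +2 burnt (F count now 0)
Fire out after step 7
Initially T: 23, now '.': 27
Total burnt (originally-T cells now '.'): 20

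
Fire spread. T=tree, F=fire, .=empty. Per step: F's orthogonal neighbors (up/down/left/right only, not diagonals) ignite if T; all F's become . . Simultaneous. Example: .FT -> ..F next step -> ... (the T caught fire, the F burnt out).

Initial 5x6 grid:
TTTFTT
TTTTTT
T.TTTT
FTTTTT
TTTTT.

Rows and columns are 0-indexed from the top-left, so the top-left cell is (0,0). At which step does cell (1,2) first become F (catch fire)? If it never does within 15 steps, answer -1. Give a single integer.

Step 1: cell (1,2)='T' (+6 fires, +2 burnt)
Step 2: cell (1,2)='F' (+8 fires, +6 burnt)
  -> target ignites at step 2
Step 3: cell (1,2)='.' (+7 fires, +8 burnt)
Step 4: cell (1,2)='.' (+3 fires, +7 burnt)
Step 5: cell (1,2)='.' (+2 fires, +3 burnt)
Step 6: cell (1,2)='.' (+0 fires, +2 burnt)
  fire out at step 6

2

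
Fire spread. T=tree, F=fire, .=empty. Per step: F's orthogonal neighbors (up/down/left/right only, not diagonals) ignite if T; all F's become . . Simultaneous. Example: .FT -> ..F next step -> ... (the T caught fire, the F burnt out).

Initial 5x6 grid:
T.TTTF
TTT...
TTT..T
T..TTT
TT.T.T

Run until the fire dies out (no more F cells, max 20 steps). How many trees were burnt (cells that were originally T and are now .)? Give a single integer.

Step 1: +1 fires, +1 burnt (F count now 1)
Step 2: +1 fires, +1 burnt (F count now 1)
Step 3: +1 fires, +1 burnt (F count now 1)
Step 4: +1 fires, +1 burnt (F count now 1)
Step 5: +2 fires, +1 burnt (F count now 2)
Step 6: +2 fires, +2 burnt (F count now 2)
Step 7: +2 fires, +2 burnt (F count now 2)
Step 8: +1 fires, +2 burnt (F count now 1)
Step 9: +1 fires, +1 burnt (F count now 1)
Step 10: +1 fires, +1 burnt (F count now 1)
Step 11: +0 fires, +1 burnt (F count now 0)
Fire out after step 11
Initially T: 19, now '.': 24
Total burnt (originally-T cells now '.'): 13

Answer: 13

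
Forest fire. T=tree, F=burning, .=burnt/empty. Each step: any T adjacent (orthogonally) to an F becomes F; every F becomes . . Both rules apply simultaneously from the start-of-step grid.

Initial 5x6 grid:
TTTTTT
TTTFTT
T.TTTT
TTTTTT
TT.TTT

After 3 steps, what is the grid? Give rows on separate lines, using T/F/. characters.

Step 1: 4 trees catch fire, 1 burn out
  TTTFTT
  TTF.FT
  T.TFTT
  TTTTTT
  TT.TTT
Step 2: 7 trees catch fire, 4 burn out
  TTF.FT
  TF...F
  T.F.FT
  TTTFTT
  TT.TTT
Step 3: 7 trees catch fire, 7 burn out
  TF...F
  F.....
  T....F
  TTF.FT
  TT.FTT

TF...F
F.....
T....F
TTF.FT
TT.FTT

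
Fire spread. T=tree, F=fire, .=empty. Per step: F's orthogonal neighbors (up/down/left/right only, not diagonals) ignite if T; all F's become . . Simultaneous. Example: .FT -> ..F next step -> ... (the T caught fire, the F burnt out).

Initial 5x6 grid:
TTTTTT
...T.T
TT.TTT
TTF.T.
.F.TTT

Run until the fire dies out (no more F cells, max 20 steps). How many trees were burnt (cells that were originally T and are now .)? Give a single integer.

Answer: 4

Derivation:
Step 1: +1 fires, +2 burnt (F count now 1)
Step 2: +2 fires, +1 burnt (F count now 2)
Step 3: +1 fires, +2 burnt (F count now 1)
Step 4: +0 fires, +1 burnt (F count now 0)
Fire out after step 4
Initially T: 19, now '.': 15
Total burnt (originally-T cells now '.'): 4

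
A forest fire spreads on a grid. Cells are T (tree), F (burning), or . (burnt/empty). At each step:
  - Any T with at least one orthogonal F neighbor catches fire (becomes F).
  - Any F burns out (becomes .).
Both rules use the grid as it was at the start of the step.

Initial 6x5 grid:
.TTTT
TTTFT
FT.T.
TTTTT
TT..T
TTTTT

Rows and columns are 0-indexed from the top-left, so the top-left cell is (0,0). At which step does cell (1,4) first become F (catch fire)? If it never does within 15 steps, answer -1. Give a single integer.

Step 1: cell (1,4)='F' (+7 fires, +2 burnt)
  -> target ignites at step 1
Step 2: cell (1,4)='.' (+6 fires, +7 burnt)
Step 3: cell (1,4)='.' (+5 fires, +6 burnt)
Step 4: cell (1,4)='.' (+2 fires, +5 burnt)
Step 5: cell (1,4)='.' (+2 fires, +2 burnt)
Step 6: cell (1,4)='.' (+1 fires, +2 burnt)
Step 7: cell (1,4)='.' (+0 fires, +1 burnt)
  fire out at step 7

1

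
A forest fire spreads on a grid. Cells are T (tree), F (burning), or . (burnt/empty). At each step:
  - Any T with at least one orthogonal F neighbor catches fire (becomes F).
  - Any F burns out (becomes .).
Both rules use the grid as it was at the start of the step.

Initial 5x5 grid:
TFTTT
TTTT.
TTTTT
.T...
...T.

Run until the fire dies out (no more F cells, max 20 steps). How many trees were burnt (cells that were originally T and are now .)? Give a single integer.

Answer: 14

Derivation:
Step 1: +3 fires, +1 burnt (F count now 3)
Step 2: +4 fires, +3 burnt (F count now 4)
Step 3: +5 fires, +4 burnt (F count now 5)
Step 4: +1 fires, +5 burnt (F count now 1)
Step 5: +1 fires, +1 burnt (F count now 1)
Step 6: +0 fires, +1 burnt (F count now 0)
Fire out after step 6
Initially T: 15, now '.': 24
Total burnt (originally-T cells now '.'): 14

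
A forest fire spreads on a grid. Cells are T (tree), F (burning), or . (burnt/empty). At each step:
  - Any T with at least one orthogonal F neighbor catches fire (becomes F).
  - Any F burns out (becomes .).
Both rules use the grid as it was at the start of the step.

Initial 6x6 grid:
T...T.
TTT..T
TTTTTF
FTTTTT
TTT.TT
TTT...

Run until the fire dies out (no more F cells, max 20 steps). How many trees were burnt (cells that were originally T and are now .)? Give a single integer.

Step 1: +6 fires, +2 burnt (F count now 6)
Step 2: +8 fires, +6 burnt (F count now 8)
Step 3: +7 fires, +8 burnt (F count now 7)
Step 4: +2 fires, +7 burnt (F count now 2)
Step 5: +0 fires, +2 burnt (F count now 0)
Fire out after step 5
Initially T: 24, now '.': 35
Total burnt (originally-T cells now '.'): 23

Answer: 23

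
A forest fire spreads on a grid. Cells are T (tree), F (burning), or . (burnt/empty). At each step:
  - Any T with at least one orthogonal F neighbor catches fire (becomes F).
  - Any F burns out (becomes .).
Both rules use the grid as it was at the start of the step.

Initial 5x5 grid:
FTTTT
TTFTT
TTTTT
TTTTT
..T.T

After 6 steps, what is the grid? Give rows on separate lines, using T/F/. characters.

Step 1: 6 trees catch fire, 2 burn out
  .FFTT
  FF.FT
  TTFTT
  TTTTT
  ..T.T
Step 2: 6 trees catch fire, 6 burn out
  ...FT
  ....F
  FF.FT
  TTFTT
  ..T.T
Step 3: 6 trees catch fire, 6 burn out
  ....F
  .....
  ....F
  FF.FT
  ..F.T
Step 4: 1 trees catch fire, 6 burn out
  .....
  .....
  .....
  ....F
  ....T
Step 5: 1 trees catch fire, 1 burn out
  .....
  .....
  .....
  .....
  ....F
Step 6: 0 trees catch fire, 1 burn out
  .....
  .....
  .....
  .....
  .....

.....
.....
.....
.....
.....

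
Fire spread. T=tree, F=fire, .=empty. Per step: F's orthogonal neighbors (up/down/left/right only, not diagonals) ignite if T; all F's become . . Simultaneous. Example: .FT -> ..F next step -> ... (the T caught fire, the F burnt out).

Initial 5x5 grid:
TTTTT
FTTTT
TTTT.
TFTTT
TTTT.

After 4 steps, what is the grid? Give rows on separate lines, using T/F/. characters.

Step 1: 7 trees catch fire, 2 burn out
  FTTTT
  .FTTT
  FFTT.
  F.FTT
  TFTT.
Step 2: 6 trees catch fire, 7 burn out
  .FTTT
  ..FTT
  ..FT.
  ...FT
  F.FT.
Step 3: 5 trees catch fire, 6 burn out
  ..FTT
  ...FT
  ...F.
  ....F
  ...F.
Step 4: 2 trees catch fire, 5 burn out
  ...FT
  ....F
  .....
  .....
  .....

...FT
....F
.....
.....
.....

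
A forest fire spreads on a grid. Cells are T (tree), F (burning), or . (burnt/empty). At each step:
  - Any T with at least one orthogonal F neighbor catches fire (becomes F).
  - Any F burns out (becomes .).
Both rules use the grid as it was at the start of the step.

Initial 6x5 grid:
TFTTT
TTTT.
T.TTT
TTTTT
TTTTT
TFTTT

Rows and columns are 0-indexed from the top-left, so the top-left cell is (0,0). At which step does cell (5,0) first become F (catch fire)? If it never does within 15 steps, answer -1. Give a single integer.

Step 1: cell (5,0)='F' (+6 fires, +2 burnt)
  -> target ignites at step 1
Step 2: cell (5,0)='.' (+7 fires, +6 burnt)
Step 3: cell (5,0)='.' (+8 fires, +7 burnt)
Step 4: cell (5,0)='.' (+3 fires, +8 burnt)
Step 5: cell (5,0)='.' (+2 fires, +3 burnt)
Step 6: cell (5,0)='.' (+0 fires, +2 burnt)
  fire out at step 6

1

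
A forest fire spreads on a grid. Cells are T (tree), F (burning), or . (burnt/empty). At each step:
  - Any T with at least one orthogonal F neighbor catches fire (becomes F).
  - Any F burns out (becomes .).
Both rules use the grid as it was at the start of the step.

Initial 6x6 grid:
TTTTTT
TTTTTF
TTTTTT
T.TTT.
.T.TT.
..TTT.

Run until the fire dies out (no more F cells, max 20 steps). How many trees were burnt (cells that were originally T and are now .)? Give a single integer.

Step 1: +3 fires, +1 burnt (F count now 3)
Step 2: +3 fires, +3 burnt (F count now 3)
Step 3: +4 fires, +3 burnt (F count now 4)
Step 4: +5 fires, +4 burnt (F count now 5)
Step 5: +6 fires, +5 burnt (F count now 6)
Step 6: +3 fires, +6 burnt (F count now 3)
Step 7: +2 fires, +3 burnt (F count now 2)
Step 8: +0 fires, +2 burnt (F count now 0)
Fire out after step 8
Initially T: 27, now '.': 35
Total burnt (originally-T cells now '.'): 26

Answer: 26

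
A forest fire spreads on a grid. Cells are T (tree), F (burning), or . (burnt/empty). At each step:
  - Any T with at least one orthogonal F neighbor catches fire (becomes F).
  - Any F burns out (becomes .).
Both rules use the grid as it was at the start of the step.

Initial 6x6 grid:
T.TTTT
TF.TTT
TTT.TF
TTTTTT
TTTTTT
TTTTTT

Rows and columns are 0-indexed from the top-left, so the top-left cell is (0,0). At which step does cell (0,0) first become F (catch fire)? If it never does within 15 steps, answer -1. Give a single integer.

Step 1: cell (0,0)='T' (+5 fires, +2 burnt)
Step 2: cell (0,0)='F' (+8 fires, +5 burnt)
  -> target ignites at step 2
Step 3: cell (0,0)='.' (+8 fires, +8 burnt)
Step 4: cell (0,0)='.' (+6 fires, +8 burnt)
Step 5: cell (0,0)='.' (+4 fires, +6 burnt)
Step 6: cell (0,0)='.' (+0 fires, +4 burnt)
  fire out at step 6

2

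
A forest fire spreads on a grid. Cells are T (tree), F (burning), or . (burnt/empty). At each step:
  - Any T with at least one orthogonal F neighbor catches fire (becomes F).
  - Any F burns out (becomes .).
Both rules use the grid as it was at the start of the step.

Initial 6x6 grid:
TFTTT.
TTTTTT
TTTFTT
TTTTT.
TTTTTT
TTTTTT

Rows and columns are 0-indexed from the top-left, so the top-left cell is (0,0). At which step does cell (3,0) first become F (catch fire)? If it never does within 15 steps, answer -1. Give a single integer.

Step 1: cell (3,0)='T' (+7 fires, +2 burnt)
Step 2: cell (3,0)='T' (+9 fires, +7 burnt)
Step 3: cell (3,0)='T' (+7 fires, +9 burnt)
Step 4: cell (3,0)='F' (+5 fires, +7 burnt)
  -> target ignites at step 4
Step 5: cell (3,0)='.' (+3 fires, +5 burnt)
Step 6: cell (3,0)='.' (+1 fires, +3 burnt)
Step 7: cell (3,0)='.' (+0 fires, +1 burnt)
  fire out at step 7

4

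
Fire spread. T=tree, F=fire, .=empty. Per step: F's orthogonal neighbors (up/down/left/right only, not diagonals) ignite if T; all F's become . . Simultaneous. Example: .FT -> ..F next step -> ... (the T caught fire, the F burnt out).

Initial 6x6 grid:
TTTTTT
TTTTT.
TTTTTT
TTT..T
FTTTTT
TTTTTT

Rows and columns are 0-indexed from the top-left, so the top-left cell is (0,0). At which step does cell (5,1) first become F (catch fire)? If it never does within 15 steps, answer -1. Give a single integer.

Step 1: cell (5,1)='T' (+3 fires, +1 burnt)
Step 2: cell (5,1)='F' (+4 fires, +3 burnt)
  -> target ignites at step 2
Step 3: cell (5,1)='.' (+5 fires, +4 burnt)
Step 4: cell (5,1)='.' (+5 fires, +5 burnt)
Step 5: cell (5,1)='.' (+5 fires, +5 burnt)
Step 6: cell (5,1)='.' (+5 fires, +5 burnt)
Step 7: cell (5,1)='.' (+3 fires, +5 burnt)
Step 8: cell (5,1)='.' (+1 fires, +3 burnt)
Step 9: cell (5,1)='.' (+1 fires, +1 burnt)
Step 10: cell (5,1)='.' (+0 fires, +1 burnt)
  fire out at step 10

2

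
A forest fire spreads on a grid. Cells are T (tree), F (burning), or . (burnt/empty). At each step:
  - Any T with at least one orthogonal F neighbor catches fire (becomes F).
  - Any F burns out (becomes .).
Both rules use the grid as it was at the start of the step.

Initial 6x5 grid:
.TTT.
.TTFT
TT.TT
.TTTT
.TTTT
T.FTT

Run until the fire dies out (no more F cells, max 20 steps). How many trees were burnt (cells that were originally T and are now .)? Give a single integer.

Step 1: +6 fires, +2 burnt (F count now 6)
Step 2: +8 fires, +6 burnt (F count now 8)
Step 3: +5 fires, +8 burnt (F count now 5)
Step 4: +1 fires, +5 burnt (F count now 1)
Step 5: +0 fires, +1 burnt (F count now 0)
Fire out after step 5
Initially T: 21, now '.': 29
Total burnt (originally-T cells now '.'): 20

Answer: 20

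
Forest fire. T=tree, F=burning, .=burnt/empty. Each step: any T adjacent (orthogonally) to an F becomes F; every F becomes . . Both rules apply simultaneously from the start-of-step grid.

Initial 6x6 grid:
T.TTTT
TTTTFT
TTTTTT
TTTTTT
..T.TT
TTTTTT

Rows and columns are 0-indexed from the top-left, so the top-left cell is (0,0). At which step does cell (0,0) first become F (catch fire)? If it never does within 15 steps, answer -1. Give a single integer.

Step 1: cell (0,0)='T' (+4 fires, +1 burnt)
Step 2: cell (0,0)='T' (+6 fires, +4 burnt)
Step 3: cell (0,0)='T' (+6 fires, +6 burnt)
Step 4: cell (0,0)='T' (+5 fires, +6 burnt)
Step 5: cell (0,0)='F' (+6 fires, +5 burnt)
  -> target ignites at step 5
Step 6: cell (0,0)='.' (+2 fires, +6 burnt)
Step 7: cell (0,0)='.' (+1 fires, +2 burnt)
Step 8: cell (0,0)='.' (+1 fires, +1 burnt)
Step 9: cell (0,0)='.' (+0 fires, +1 burnt)
  fire out at step 9

5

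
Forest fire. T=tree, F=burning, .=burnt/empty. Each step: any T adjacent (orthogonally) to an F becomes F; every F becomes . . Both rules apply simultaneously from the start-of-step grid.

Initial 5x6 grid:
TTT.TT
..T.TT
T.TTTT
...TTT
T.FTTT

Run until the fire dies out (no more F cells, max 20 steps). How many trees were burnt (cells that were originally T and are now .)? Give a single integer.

Answer: 18

Derivation:
Step 1: +1 fires, +1 burnt (F count now 1)
Step 2: +2 fires, +1 burnt (F count now 2)
Step 3: +3 fires, +2 burnt (F count now 3)
Step 4: +3 fires, +3 burnt (F count now 3)
Step 5: +3 fires, +3 burnt (F count now 3)
Step 6: +3 fires, +3 burnt (F count now 3)
Step 7: +2 fires, +3 burnt (F count now 2)
Step 8: +1 fires, +2 burnt (F count now 1)
Step 9: +0 fires, +1 burnt (F count now 0)
Fire out after step 9
Initially T: 20, now '.': 28
Total burnt (originally-T cells now '.'): 18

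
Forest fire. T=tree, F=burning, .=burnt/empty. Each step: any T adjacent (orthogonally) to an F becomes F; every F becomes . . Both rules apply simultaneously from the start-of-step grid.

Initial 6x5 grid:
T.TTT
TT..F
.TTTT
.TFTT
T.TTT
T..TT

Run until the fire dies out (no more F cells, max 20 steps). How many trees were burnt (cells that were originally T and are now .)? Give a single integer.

Step 1: +6 fires, +2 burnt (F count now 6)
Step 2: +5 fires, +6 burnt (F count now 5)
Step 3: +4 fires, +5 burnt (F count now 4)
Step 4: +2 fires, +4 burnt (F count now 2)
Step 5: +1 fires, +2 burnt (F count now 1)
Step 6: +0 fires, +1 burnt (F count now 0)
Fire out after step 6
Initially T: 20, now '.': 28
Total burnt (originally-T cells now '.'): 18

Answer: 18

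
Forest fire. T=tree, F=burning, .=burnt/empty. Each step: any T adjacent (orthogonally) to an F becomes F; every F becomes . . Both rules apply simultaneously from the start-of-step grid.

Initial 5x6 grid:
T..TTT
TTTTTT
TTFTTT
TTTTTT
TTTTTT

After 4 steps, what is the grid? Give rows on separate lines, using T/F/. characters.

Step 1: 4 trees catch fire, 1 burn out
  T..TTT
  TTFTTT
  TF.FTT
  TTFTTT
  TTTTTT
Step 2: 7 trees catch fire, 4 burn out
  T..TTT
  TF.FTT
  F...FT
  TF.FTT
  TTFTTT
Step 3: 8 trees catch fire, 7 burn out
  T..FTT
  F...FT
  .....F
  F...FT
  TF.FTT
Step 4: 6 trees catch fire, 8 burn out
  F...FT
  .....F
  ......
  .....F
  F...FT

F...FT
.....F
......
.....F
F...FT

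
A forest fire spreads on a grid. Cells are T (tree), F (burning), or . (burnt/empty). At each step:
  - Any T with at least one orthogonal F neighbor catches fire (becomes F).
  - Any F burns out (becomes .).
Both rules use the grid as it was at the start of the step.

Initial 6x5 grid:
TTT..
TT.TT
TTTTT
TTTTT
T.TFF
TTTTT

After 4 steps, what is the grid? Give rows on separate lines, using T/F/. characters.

Step 1: 5 trees catch fire, 2 burn out
  TTT..
  TT.TT
  TTTTT
  TTTFF
  T.F..
  TTTFF
Step 2: 4 trees catch fire, 5 burn out
  TTT..
  TT.TT
  TTTFF
  TTF..
  T....
  TTF..
Step 3: 5 trees catch fire, 4 burn out
  TTT..
  TT.FF
  TTF..
  TF...
  T....
  TF...
Step 4: 3 trees catch fire, 5 burn out
  TTT..
  TT...
  TF...
  F....
  T....
  F....

TTT..
TT...
TF...
F....
T....
F....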